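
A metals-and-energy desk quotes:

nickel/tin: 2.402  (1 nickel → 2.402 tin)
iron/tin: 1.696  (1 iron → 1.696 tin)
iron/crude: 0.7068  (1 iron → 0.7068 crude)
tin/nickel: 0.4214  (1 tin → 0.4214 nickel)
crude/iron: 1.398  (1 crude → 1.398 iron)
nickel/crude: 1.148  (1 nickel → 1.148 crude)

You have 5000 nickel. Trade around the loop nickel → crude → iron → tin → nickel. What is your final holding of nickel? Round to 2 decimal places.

5000 nickel × 1.148 = 5740 crude
5740 crude × 1.398 = 8024.52 iron
8024.52 iron × 1.696 = 13609.58592 tin
13609.58592 tin × 0.4214 = 5735.079506688 nickel

5735.08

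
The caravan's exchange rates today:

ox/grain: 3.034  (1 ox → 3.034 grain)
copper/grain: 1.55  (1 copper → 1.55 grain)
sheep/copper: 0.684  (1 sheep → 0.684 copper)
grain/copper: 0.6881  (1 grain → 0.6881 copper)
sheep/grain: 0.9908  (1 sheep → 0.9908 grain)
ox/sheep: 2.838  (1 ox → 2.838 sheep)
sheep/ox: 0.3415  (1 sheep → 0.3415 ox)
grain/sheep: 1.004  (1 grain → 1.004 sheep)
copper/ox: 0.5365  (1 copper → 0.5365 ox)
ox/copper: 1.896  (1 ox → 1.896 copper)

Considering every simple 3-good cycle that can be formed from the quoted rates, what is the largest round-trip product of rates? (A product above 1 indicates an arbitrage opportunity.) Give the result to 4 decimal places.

1.1200

ox→grain→copper→ox: 3.034 × 0.6881 × 0.5365 = 1.12005
sheep→copper→grain→sheep: 0.684 × 1.55 × 1.004 = 1.06444
ox→sheep→copper→ox: 2.838 × 0.684 × 0.5365 = 1.04145
ox→grain→sheep→ox: 3.034 × 1.004 × 0.3415 = 1.04026
Maximum is ox→grain→copper→ox at 1.1200; arbitrage exists.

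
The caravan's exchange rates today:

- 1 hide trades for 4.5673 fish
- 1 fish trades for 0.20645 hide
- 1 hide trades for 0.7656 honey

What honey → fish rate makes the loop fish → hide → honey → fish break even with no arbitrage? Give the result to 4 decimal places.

6.3268

Known legs of the cycle: 0.20645 × 0.7656 = 0.15805812
For no arbitrage the full-cycle product must be 1, so the missing rate is 1 / 0.15805812 ≈ 6.326787.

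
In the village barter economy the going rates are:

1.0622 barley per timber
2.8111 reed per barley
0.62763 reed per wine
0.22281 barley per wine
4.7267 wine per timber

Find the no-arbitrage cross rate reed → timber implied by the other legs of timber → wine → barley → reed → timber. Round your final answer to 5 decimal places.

Known legs of the cycle: 4.7267 × 0.22281 × 2.8111 = 2.9605269074997
For no arbitrage the full-cycle product must be 1, so the missing rate is 1 / 2.9605269074997 ≈ 0.3377777.

0.33778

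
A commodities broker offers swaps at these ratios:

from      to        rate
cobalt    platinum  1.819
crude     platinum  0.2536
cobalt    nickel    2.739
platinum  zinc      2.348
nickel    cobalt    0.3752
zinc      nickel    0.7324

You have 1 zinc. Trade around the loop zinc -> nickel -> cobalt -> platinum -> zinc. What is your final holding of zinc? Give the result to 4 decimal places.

1.1737

1 zinc × 0.7324 = 0.7324 nickel
0.7324 nickel × 0.3752 = 0.27479648 cobalt
0.27479648 cobalt × 1.819 = 0.49985479712 platinum
0.49985479712 platinum × 2.348 = 1.17365906363776 zinc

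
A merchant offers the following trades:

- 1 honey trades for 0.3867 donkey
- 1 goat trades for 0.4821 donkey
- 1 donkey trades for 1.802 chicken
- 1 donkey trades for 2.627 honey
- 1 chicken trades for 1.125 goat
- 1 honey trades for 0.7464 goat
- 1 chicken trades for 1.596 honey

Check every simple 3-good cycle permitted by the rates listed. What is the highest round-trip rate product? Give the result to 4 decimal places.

1.1121

chicken→honey→donkey→chicken: 1.596 × 0.3867 × 1.802 = 1.11215
chicken→goat→donkey→chicken: 1.125 × 0.4821 × 1.802 = 0.97734
honey→goat→donkey→honey: 0.7464 × 0.4821 × 2.627 = 0.94530
Maximum is chicken→honey→donkey→chicken at 1.1121; arbitrage exists.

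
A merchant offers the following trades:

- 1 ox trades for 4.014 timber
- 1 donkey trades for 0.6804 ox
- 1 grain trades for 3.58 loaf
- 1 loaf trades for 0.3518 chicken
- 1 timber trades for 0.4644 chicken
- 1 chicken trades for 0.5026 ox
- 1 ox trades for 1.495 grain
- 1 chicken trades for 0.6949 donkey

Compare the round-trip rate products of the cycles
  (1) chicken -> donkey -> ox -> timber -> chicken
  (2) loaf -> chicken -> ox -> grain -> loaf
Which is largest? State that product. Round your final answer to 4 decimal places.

(1) 0.6949 × 0.6804 × 4.014 × 0.4644 = 0.88137
(2) 0.3518 × 0.5026 × 1.495 × 3.58 = 0.94633
Highest is cycle (2) at 0.9463 (≤1, no arbitrage).

0.9463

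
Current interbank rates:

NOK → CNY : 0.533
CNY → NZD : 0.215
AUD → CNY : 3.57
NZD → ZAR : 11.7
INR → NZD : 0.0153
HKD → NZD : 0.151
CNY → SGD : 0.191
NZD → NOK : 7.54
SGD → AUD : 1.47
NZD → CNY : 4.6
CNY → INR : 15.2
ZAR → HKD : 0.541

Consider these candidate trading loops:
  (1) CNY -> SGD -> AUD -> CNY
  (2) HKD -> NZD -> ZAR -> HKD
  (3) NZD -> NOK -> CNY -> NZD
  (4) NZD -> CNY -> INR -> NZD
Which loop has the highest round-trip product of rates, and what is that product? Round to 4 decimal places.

1.0698

(1) 0.191 × 1.47 × 3.57 = 1.00235
(2) 0.151 × 11.7 × 0.541 = 0.95578
(3) 7.54 × 0.533 × 0.215 = 0.86405
(4) 4.6 × 15.2 × 0.0153 = 1.06978
Highest is cycle (4) at 1.0698 (>1, arbitrage).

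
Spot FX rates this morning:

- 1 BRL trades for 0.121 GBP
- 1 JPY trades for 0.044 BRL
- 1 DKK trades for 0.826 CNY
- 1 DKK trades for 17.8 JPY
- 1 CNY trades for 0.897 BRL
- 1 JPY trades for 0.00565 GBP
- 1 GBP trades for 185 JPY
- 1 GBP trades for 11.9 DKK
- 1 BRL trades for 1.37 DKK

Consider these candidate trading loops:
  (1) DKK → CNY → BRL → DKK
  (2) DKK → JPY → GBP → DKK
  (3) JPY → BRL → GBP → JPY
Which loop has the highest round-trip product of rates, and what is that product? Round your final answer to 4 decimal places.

1.1968

(1) 0.826 × 0.897 × 1.37 = 1.01506
(2) 17.8 × 0.00565 × 11.9 = 1.19678
(3) 0.044 × 0.121 × 185 = 0.98494
Highest is cycle (2) at 1.1968 (>1, arbitrage).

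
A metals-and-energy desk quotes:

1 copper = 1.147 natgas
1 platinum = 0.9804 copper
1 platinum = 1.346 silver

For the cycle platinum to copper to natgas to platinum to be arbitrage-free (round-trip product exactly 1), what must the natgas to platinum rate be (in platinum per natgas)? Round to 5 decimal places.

Known legs of the cycle: 0.9804 × 1.147 = 1.1245188
For no arbitrage the full-cycle product must be 1, so the missing rate is 1 / 1.1245188 ≈ 0.8892693.

0.88927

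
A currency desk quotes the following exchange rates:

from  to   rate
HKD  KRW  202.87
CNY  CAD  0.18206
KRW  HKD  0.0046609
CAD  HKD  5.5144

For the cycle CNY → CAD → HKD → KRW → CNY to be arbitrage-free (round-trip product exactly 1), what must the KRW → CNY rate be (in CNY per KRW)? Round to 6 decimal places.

Known legs of the cycle: 0.18206 × 5.5144 × 202.87 = 203.67167407568
For no arbitrage the full-cycle product must be 1, so the missing rate is 1 / 203.67167407568 ≈ 0.00490986.

0.004910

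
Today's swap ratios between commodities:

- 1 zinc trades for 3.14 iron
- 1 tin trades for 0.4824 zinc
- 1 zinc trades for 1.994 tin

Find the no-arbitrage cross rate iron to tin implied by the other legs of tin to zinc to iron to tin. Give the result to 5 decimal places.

0.66018

Known legs of the cycle: 0.4824 × 3.14 = 1.514736
For no arbitrage the full-cycle product must be 1, so the missing rate is 1 / 1.514736 ≈ 0.6601810.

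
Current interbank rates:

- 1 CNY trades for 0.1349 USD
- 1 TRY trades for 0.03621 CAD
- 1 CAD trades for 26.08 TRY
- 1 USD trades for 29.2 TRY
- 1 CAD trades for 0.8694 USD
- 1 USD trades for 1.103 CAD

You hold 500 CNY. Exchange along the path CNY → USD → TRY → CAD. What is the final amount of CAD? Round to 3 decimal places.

500 CNY × 0.1349 = 67.45 USD
67.45 USD × 29.2 = 1969.54 TRY
1969.54 TRY × 0.03621 = 71.3170434 CAD

71.317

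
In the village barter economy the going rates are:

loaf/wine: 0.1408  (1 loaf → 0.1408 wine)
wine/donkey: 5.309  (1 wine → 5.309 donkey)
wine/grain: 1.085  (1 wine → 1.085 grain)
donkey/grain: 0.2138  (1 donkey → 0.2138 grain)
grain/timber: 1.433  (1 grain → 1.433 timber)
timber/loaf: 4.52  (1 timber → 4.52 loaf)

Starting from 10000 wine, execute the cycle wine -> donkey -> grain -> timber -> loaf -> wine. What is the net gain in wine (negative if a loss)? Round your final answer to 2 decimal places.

351.61

10000 wine × 5.309 = 53090 donkey
53090 donkey × 0.2138 = 11350.642 grain
11350.642 grain × 1.433 = 16265.469986 timber
16265.469986 timber × 4.52 = 73519.92433672 loaf
73519.92433672 loaf × 0.1408 = 10351.605346610176 wine
Net change: 10351.605346610176 − 10000 = 351.605346610176 wine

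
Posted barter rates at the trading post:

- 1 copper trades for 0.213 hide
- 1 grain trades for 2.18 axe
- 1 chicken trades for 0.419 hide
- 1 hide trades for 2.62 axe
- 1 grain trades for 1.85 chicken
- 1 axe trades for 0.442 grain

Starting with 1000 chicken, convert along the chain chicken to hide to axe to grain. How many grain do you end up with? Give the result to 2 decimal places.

1000 chicken × 0.419 = 419 hide
419 hide × 2.62 = 1097.78 axe
1097.78 axe × 0.442 = 485.21876 grain

485.22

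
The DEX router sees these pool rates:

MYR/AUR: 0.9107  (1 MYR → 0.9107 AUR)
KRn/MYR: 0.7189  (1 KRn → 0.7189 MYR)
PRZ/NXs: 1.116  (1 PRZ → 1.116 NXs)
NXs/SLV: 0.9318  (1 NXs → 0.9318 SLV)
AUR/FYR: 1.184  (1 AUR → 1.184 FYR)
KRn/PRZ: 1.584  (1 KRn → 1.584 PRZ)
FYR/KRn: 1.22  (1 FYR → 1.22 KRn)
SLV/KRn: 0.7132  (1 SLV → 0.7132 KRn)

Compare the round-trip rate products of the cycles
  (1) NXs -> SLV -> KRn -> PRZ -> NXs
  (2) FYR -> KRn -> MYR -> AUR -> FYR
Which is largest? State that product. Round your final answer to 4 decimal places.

1.1748

(1) 0.9318 × 0.7132 × 1.584 × 1.116 = 1.17477
(2) 1.22 × 0.7189 × 0.9107 × 1.184 = 0.94570
Highest is cycle (1) at 1.1748 (>1, arbitrage).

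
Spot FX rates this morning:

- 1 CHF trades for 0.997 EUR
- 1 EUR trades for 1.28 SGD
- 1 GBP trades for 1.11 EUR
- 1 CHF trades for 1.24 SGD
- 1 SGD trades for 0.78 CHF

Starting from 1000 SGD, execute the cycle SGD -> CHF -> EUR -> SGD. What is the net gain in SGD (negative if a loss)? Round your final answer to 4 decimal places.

-4.5952

1000 SGD × 0.78 = 780 CHF
780 CHF × 0.997 = 777.66 EUR
777.66 EUR × 1.28 = 995.4048 SGD
Net change: 995.4048 − 1000 = -4.5952 SGD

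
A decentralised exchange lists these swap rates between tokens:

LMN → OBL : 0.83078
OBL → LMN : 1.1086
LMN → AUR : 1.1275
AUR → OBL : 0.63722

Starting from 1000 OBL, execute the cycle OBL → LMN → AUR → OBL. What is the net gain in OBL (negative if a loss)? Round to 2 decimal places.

1000 OBL × 1.1086 = 1108.6 LMN
1108.6 LMN × 1.1275 = 1249.9465 AUR
1249.9465 AUR × 0.63722 = 796.49090873 OBL
Net change: 796.49090873 − 1000 = -203.50909127 OBL

-203.51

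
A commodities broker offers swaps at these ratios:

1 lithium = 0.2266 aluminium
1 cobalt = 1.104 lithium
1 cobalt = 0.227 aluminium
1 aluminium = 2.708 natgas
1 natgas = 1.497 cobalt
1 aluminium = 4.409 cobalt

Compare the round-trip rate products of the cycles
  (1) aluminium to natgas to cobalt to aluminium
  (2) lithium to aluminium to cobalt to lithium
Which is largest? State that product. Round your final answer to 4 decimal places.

1.1030

(1) 2.708 × 1.497 × 0.227 = 0.92023
(2) 0.2266 × 4.409 × 1.104 = 1.10298
Highest is cycle (2) at 1.1030 (>1, arbitrage).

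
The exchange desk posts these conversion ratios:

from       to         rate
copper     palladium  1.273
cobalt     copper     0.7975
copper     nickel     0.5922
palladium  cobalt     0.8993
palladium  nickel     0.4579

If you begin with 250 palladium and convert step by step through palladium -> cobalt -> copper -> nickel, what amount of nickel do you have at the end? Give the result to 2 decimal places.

106.18

250 palladium × 0.8993 = 224.825 cobalt
224.825 cobalt × 0.7975 = 179.2979375 copper
179.2979375 copper × 0.5922 = 106.1802385875 nickel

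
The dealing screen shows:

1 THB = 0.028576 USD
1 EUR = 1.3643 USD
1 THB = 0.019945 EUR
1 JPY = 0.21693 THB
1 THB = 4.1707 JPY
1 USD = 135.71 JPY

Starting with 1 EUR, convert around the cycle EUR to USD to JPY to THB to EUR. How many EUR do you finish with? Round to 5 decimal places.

1 EUR × 1.3643 = 1.3643 USD
1.3643 USD × 135.71 = 185.149153 JPY
185.149153 JPY × 0.21693 = 40.16440576029 THB
40.16440576029 THB × 0.019945 = 0.80107907288898405 EUR

0.80108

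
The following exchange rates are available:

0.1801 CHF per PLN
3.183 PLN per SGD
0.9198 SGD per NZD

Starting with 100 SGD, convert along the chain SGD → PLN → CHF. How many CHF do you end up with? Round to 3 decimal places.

100 SGD × 3.183 = 318.3 PLN
318.3 PLN × 0.1801 = 57.32583 CHF

57.326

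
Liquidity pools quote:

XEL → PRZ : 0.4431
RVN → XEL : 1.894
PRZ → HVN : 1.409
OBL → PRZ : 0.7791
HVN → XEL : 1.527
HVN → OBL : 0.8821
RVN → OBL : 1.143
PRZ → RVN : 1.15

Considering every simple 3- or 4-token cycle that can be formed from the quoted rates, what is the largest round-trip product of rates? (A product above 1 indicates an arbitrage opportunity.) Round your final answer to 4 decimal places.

1.0241

OBL→PRZ→RVN→OBL: 0.7791 × 1.15 × 1.143 = 1.02409
HVN→OBL→PRZ→HVN: 0.8821 × 0.7791 × 1.409 = 0.96833
XEL→PRZ→RVN→XEL: 0.4431 × 1.15 × 1.894 = 0.96512
XEL→PRZ→HVN→XEL: 0.4431 × 1.409 × 1.527 = 0.95335
Maximum is OBL→PRZ→RVN→OBL at 1.0241; arbitrage exists.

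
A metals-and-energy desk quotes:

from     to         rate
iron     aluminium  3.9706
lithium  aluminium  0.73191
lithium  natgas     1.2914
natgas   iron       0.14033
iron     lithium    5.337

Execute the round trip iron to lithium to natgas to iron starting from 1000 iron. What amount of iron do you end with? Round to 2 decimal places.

967.18

1000 iron × 5.337 = 5337 lithium
5337 lithium × 1.2914 = 6892.2018 natgas
6892.2018 natgas × 0.14033 = 967.182678594 iron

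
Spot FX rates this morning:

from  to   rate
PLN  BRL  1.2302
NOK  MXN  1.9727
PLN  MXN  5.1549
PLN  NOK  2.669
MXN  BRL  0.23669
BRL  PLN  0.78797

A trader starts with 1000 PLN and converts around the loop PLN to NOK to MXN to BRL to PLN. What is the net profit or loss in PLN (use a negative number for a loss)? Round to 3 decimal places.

1000 PLN × 2.669 = 2669 NOK
2669 NOK × 1.9727 = 5265.1363 MXN
5265.1363 MXN × 0.23669 = 1246.205110847 BRL
1246.205110847 BRL × 0.78797 = 981.97224119411059 PLN
Net change: 981.97224119411059 − 1000 = -18.02775880588941 PLN

-18.028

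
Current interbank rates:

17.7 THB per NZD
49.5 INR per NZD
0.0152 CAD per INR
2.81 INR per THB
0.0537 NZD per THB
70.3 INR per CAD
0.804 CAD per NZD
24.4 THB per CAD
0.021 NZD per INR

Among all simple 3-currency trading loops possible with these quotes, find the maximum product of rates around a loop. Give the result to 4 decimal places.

1.1869

INR→NZD→CAD→INR: 0.021 × 0.804 × 70.3 = 1.18695
NZD→CAD→THB→NZD: 0.804 × 24.4 × 0.0537 = 1.05347
INR→NZD→THB→INR: 0.021 × 17.7 × 2.81 = 1.04448
INR→CAD→THB→INR: 0.0152 × 24.4 × 2.81 = 1.04217
Maximum is INR→NZD→CAD→INR at 1.1869; arbitrage exists.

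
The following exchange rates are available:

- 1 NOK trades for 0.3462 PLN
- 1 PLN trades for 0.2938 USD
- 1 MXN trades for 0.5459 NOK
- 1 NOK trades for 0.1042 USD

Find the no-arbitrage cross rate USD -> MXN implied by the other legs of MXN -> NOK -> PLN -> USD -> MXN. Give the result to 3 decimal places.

Known legs of the cycle: 0.5459 × 0.3462 × 0.2938 = 0.055525432404
For no arbitrage the full-cycle product must be 1, so the missing rate is 1 / 0.055525432404 ≈ 18.00977.

18.010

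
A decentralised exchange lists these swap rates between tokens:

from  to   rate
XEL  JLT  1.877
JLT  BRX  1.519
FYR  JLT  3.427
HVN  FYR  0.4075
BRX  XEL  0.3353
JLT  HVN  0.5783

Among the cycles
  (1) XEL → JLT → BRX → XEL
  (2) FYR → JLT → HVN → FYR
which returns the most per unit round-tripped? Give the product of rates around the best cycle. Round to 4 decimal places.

0.9560

(1) 1.877 × 1.519 × 0.3353 = 0.95599
(2) 3.427 × 0.5783 × 0.4075 = 0.80760
Highest is cycle (1) at 0.9560 (≤1, no arbitrage).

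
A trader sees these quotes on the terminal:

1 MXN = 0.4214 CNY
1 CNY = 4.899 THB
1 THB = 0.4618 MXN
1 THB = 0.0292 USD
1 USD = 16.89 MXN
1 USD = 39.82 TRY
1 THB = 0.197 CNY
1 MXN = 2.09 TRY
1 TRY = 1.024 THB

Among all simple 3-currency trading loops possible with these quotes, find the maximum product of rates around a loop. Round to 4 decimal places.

THB→USD→TRY→THB: 0.0292 × 39.82 × 1.024 = 1.19065
MXN→TRY→THB→MXN: 2.09 × 1.024 × 0.4618 = 0.98833
MXN→CNY→THB→MXN: 0.4214 × 4.899 × 0.4618 = 0.95336
Maximum is THB→USD→TRY→THB at 1.1906; arbitrage exists.

1.1906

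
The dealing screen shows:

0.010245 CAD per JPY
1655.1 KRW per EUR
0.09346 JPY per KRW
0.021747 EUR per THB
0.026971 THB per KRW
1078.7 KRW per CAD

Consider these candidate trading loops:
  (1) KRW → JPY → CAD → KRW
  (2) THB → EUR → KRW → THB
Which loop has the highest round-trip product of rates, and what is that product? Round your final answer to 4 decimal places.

(1) 0.09346 × 0.010245 × 1078.7 = 1.03285
(2) 0.021747 × 1655.1 × 0.026971 = 0.97078
Highest is cycle (1) at 1.0329 (>1, arbitrage).

1.0329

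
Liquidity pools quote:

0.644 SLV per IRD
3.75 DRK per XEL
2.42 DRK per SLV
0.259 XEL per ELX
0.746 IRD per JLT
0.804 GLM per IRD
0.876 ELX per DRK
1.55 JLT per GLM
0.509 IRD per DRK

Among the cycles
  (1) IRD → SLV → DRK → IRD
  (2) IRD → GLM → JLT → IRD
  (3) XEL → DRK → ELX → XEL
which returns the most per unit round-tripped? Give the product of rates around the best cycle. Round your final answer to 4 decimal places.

0.9297

(1) 0.644 × 2.42 × 0.509 = 0.79327
(2) 0.804 × 1.55 × 0.746 = 0.92967
(3) 3.75 × 0.876 × 0.259 = 0.85082
Highest is cycle (2) at 0.9297 (≤1, no arbitrage).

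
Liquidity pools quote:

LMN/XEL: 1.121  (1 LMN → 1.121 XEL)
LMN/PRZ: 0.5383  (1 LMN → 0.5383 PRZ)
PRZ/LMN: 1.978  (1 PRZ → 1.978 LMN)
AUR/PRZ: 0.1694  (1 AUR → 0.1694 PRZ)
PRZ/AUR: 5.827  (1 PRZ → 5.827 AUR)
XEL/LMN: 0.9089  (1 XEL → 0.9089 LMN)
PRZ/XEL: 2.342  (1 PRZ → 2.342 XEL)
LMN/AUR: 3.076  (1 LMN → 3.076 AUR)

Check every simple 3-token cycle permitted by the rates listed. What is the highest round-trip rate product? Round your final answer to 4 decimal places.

XEL→LMN→PRZ→XEL: 0.9089 × 0.5383 × 2.342 = 1.14585
AUR→PRZ→LMN→AUR: 0.1694 × 1.978 × 3.076 = 1.03069
Maximum is XEL→LMN→PRZ→XEL at 1.1458; arbitrage exists.

1.1458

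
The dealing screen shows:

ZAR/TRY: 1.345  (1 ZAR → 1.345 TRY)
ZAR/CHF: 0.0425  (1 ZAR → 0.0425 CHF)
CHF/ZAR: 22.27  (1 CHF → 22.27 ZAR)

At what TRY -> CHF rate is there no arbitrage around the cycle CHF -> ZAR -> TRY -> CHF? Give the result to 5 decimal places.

Known legs of the cycle: 22.27 × 1.345 = 29.95315
For no arbitrage the full-cycle product must be 1, so the missing rate is 1 / 29.95315 ≈ 0.0333855.

0.03339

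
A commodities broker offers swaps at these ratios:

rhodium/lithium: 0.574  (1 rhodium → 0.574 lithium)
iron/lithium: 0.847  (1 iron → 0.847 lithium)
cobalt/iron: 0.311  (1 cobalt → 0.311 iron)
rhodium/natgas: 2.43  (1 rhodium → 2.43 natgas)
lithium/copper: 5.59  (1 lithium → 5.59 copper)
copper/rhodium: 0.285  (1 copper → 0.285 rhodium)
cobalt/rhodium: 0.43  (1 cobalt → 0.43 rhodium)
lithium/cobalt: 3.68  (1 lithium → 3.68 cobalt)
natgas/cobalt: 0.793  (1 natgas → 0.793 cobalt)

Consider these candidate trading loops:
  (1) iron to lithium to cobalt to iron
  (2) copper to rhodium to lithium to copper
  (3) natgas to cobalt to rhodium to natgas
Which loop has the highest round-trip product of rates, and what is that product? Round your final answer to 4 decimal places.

(1) 0.847 × 3.68 × 0.311 = 0.96937
(2) 0.285 × 0.574 × 5.59 = 0.91447
(3) 0.793 × 0.43 × 2.43 = 0.82861
Highest is cycle (1) at 0.9694 (≤1, no arbitrage).

0.9694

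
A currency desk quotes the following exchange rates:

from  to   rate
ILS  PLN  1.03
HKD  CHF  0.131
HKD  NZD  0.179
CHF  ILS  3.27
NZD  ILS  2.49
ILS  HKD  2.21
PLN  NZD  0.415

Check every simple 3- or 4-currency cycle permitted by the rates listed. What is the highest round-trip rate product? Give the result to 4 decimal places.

NZD→ILS→PLN→NZD: 2.49 × 1.03 × 0.415 = 1.06435
NZD→ILS→HKD→NZD: 2.49 × 2.21 × 0.179 = 0.98502
HKD→CHF→ILS→HKD: 0.131 × 3.27 × 2.21 = 0.94670
Maximum is NZD→ILS→PLN→NZD at 1.0644; arbitrage exists.

1.0644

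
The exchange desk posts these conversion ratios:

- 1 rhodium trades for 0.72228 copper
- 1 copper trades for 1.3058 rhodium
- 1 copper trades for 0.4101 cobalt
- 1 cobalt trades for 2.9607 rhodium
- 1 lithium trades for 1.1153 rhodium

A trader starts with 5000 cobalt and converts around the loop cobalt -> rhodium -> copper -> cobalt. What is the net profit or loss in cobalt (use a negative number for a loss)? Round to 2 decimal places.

-615.10

5000 cobalt × 2.9607 = 14803.5 rhodium
14803.5 rhodium × 0.72228 = 10692.27198 copper
10692.27198 copper × 0.4101 = 4384.900738998 cobalt
Net change: 4384.900738998 − 5000 = -615.099261002 cobalt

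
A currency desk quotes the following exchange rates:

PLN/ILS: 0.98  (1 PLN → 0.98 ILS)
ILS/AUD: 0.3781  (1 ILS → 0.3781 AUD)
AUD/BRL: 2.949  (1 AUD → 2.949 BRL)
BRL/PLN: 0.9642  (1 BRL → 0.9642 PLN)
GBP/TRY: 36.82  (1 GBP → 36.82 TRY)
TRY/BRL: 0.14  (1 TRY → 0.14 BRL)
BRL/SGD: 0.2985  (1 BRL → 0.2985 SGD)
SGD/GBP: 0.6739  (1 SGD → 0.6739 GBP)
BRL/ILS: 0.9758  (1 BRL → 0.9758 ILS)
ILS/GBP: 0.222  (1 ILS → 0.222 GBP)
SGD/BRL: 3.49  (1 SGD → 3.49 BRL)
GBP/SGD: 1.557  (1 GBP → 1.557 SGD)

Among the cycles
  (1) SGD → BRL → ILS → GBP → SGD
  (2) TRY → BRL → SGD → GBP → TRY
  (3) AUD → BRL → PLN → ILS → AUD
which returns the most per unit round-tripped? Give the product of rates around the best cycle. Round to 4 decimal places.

1.1771

(1) 3.49 × 0.9758 × 0.222 × 1.557 = 1.17714
(2) 0.14 × 0.2985 × 0.6739 × 36.82 = 1.03694
(3) 2.949 × 0.9642 × 0.98 × 0.3781 = 1.05360
Highest is cycle (1) at 1.1771 (>1, arbitrage).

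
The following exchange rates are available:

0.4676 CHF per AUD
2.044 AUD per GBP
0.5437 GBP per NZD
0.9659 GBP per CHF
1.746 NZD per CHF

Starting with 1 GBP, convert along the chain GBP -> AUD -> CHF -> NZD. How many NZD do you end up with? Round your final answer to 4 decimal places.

1 GBP × 2.044 = 2.044 AUD
2.044 AUD × 0.4676 = 0.9557744 CHF
0.9557744 CHF × 1.746 = 1.6687821024 NZD

1.6688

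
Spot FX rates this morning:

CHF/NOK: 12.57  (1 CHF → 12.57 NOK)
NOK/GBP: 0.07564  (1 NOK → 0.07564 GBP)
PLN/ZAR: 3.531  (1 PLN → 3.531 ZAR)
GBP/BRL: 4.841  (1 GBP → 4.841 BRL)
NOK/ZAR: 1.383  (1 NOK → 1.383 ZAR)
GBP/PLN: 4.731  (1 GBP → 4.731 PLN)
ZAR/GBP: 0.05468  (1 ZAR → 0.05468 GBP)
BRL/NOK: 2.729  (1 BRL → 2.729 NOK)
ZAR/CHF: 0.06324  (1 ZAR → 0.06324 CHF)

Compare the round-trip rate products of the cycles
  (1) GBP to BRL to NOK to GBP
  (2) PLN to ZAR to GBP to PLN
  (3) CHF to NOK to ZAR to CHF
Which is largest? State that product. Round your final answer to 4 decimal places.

1.0994

(1) 4.841 × 2.729 × 0.07564 = 0.99929
(2) 3.531 × 0.05468 × 4.731 = 0.91344
(3) 12.57 × 1.383 × 0.06324 = 1.09938
Highest is cycle (3) at 1.0994 (>1, arbitrage).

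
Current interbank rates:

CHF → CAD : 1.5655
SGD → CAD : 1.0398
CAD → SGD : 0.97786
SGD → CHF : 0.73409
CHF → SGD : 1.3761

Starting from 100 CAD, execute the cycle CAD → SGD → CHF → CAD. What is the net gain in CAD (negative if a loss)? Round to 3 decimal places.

12.377

100 CAD × 0.97786 = 97.786 SGD
97.786 SGD × 0.73409 = 71.78372474 CHF
71.78372474 CHF × 1.5655 = 112.37742108047 CAD
Net change: 112.37742108047 − 100 = 12.37742108047 CAD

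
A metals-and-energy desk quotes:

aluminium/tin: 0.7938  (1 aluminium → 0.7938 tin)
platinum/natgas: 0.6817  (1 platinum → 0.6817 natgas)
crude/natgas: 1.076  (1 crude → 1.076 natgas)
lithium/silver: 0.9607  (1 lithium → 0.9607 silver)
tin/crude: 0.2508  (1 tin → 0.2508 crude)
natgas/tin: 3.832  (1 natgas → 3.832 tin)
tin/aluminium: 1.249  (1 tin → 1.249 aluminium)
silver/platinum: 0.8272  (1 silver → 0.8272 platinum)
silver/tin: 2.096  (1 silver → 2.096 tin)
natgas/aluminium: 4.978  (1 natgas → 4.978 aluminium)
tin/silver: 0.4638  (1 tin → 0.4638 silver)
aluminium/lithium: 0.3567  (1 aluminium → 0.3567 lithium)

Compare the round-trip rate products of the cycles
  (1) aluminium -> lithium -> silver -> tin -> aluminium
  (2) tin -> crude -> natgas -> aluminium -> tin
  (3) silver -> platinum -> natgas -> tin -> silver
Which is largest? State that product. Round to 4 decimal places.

1.0664

(1) 0.3567 × 0.9607 × 2.096 × 1.249 = 0.89711
(2) 0.2508 × 1.076 × 4.978 × 0.7938 = 1.06636
(3) 0.8272 × 0.6817 × 3.832 × 0.4638 = 1.00221
Highest is cycle (2) at 1.0664 (>1, arbitrage).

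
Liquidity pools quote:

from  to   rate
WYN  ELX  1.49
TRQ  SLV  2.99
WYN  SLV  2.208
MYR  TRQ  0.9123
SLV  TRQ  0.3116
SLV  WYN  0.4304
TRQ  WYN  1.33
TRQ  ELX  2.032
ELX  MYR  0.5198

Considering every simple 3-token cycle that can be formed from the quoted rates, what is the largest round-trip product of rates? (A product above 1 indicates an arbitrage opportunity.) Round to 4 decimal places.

ELX→MYR→TRQ→ELX: 0.5198 × 0.9123 × 2.032 = 0.96360
WYN→SLV→TRQ→WYN: 2.208 × 0.3116 × 1.33 = 0.91506
Maximum is ELX→MYR→TRQ→ELX at 0.9636; no arbitrage — every cycle loses value.

0.9636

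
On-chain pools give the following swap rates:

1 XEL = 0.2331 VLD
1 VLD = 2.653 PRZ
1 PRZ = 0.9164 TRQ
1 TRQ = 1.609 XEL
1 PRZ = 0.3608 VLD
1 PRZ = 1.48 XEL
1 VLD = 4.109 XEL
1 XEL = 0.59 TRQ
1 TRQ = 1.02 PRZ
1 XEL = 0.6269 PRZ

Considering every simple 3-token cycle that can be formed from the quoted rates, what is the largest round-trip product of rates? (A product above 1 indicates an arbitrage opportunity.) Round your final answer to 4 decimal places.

0.9294

PRZ→VLD→XEL→PRZ: 0.3608 × 4.109 × 0.6269 = 0.92940
PRZ→TRQ→XEL→PRZ: 0.9164 × 1.609 × 0.6269 = 0.92436
PRZ→XEL→VLD→PRZ: 1.48 × 0.2331 × 2.653 = 0.91525
PRZ→XEL→TRQ→PRZ: 1.48 × 0.59 × 1.02 = 0.89066
Maximum is PRZ→VLD→XEL→PRZ at 0.9294; no arbitrage — every cycle loses value.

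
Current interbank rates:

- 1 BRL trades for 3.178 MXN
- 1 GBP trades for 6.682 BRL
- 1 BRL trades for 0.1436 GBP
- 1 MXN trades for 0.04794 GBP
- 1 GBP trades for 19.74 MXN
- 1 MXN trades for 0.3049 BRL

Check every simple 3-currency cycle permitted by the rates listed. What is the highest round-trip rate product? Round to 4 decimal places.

GBP→BRL→MXN→GBP: 6.682 × 3.178 × 0.04794 = 1.01802
GBP→MXN→BRL→GBP: 19.74 × 0.3049 × 0.1436 = 0.86429
Maximum is GBP→BRL→MXN→GBP at 1.0180; arbitrage exists.

1.0180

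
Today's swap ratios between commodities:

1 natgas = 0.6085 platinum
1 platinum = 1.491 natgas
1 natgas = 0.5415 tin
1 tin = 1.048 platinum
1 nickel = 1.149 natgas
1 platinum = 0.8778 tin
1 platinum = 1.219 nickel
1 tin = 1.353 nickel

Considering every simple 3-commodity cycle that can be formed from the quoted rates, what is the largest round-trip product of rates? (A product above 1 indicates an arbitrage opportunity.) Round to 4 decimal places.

0.8523

natgas→platinum→nickel→natgas: 0.6085 × 1.219 × 1.149 = 0.85228
natgas→tin→platinum→natgas: 0.5415 × 1.048 × 1.491 = 0.84613
natgas→tin→nickel→natgas: 0.5415 × 1.353 × 1.149 = 0.84181
Maximum is natgas→platinum→nickel→natgas at 0.8523; no arbitrage — every cycle loses value.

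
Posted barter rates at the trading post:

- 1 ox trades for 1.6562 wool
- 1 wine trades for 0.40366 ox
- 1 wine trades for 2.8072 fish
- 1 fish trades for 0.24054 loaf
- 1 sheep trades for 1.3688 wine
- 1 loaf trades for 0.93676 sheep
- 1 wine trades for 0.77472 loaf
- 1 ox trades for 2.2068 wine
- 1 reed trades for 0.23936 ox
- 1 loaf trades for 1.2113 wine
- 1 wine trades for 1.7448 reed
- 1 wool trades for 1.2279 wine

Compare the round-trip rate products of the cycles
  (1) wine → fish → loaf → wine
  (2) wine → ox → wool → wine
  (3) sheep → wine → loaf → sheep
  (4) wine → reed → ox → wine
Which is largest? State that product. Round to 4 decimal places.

0.9934

(1) 2.8072 × 0.24054 × 1.2113 = 0.81792
(2) 0.40366 × 1.6562 × 1.2279 = 0.82090
(3) 1.3688 × 0.77472 × 0.93676 = 0.99337
(4) 1.7448 × 0.23936 × 2.2068 = 0.92164
Highest is cycle (3) at 0.9934 (≤1, no arbitrage).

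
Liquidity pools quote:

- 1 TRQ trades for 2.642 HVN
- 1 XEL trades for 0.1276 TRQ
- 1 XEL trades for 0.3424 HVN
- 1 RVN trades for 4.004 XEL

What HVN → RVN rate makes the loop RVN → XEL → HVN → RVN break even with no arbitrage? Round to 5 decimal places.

Known legs of the cycle: 4.004 × 0.3424 = 1.3709696
For no arbitrage the full-cycle product must be 1, so the missing rate is 1 / 1.3709696 ≈ 0.7294108.

0.72941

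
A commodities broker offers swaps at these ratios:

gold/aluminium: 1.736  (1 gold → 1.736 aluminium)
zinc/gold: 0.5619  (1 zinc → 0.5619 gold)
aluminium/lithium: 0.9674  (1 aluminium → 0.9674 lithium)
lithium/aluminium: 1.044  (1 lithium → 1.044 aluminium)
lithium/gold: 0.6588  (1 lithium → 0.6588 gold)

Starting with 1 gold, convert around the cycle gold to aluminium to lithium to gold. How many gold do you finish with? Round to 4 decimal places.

1.1064

1 gold × 1.736 = 1.736 aluminium
1.736 aluminium × 0.9674 = 1.6794064 lithium
1.6794064 lithium × 0.6588 = 1.10639293632 gold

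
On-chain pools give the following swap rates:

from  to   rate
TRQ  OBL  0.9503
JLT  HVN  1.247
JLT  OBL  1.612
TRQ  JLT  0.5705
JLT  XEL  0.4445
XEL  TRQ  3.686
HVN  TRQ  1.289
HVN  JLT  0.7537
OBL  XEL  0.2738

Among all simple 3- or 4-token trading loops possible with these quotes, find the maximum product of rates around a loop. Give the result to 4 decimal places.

0.9591

TRQ→OBL→XEL→TRQ: 0.9503 × 0.2738 × 3.686 = 0.95907
TRQ→JLT→XEL→TRQ: 0.5705 × 0.4445 × 3.686 = 0.93472
TRQ→JLT→OBL→XEL→TRQ: 0.5705 × 1.612 × 0.2738 × 3.686 = 0.92813
TRQ→JLT→HVN→TRQ: 0.5705 × 1.247 × 1.289 = 0.91701
Maximum is TRQ→OBL→XEL→TRQ at 0.9591; no arbitrage — every cycle loses value.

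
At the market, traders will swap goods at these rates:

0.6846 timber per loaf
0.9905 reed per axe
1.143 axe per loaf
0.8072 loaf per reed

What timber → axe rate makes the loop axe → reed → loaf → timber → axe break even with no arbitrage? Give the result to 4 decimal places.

1.8270

Known legs of the cycle: 0.9905 × 0.8072 × 0.6846 = 0.54735933336
For no arbitrage the full-cycle product must be 1, so the missing rate is 1 / 0.54735933336 ≈ 1.826953.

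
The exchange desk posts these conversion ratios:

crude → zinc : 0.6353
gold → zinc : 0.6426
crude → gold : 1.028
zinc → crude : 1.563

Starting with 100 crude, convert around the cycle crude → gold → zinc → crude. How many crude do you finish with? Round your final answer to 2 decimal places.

103.25

100 crude × 1.028 = 102.8 gold
102.8 gold × 0.6426 = 66.05928 zinc
66.05928 zinc × 1.563 = 103.25065464 crude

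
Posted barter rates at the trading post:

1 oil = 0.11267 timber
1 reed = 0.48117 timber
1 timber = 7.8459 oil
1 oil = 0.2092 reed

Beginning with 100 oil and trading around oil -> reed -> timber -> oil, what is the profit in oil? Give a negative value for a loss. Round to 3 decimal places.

-21.023

100 oil × 0.2092 = 20.92 reed
20.92 reed × 0.48117 = 10.0660764 timber
10.0660764 timber × 7.8459 = 78.97742882676 oil
Net change: 78.97742882676 − 100 = -21.02257117324 oil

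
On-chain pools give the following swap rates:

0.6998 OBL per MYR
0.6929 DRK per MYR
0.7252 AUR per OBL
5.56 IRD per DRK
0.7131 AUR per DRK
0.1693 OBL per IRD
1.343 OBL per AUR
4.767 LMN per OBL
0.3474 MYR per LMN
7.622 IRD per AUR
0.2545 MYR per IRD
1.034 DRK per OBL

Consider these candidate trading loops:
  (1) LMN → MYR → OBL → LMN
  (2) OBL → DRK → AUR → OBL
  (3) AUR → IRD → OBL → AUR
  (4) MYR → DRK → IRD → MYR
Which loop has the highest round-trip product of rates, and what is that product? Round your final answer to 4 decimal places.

(1) 0.3474 × 0.6998 × 4.767 = 1.15891
(2) 1.034 × 0.7131 × 1.343 = 0.99025
(3) 7.622 × 0.1693 × 0.7252 = 0.93580
(4) 0.6929 × 5.56 × 0.2545 = 0.98047
Highest is cycle (1) at 1.1589 (>1, arbitrage).

1.1589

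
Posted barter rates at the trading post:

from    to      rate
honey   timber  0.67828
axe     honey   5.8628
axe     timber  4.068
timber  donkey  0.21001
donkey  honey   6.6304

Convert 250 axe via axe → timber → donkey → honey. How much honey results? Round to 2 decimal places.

1416.12

250 axe × 4.068 = 1017 timber
1017 timber × 0.21001 = 213.58017 donkey
213.58017 donkey × 6.6304 = 1416.121959168 honey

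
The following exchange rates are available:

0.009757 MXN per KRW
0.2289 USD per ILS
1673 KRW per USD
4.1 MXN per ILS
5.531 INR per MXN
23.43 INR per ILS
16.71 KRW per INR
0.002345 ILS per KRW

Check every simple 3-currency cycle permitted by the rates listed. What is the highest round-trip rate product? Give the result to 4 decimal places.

0.9181

INR→KRW→ILS→INR: 16.71 × 0.002345 × 23.43 = 0.91810
INR→KRW→MXN→INR: 16.71 × 0.009757 × 5.531 = 0.90177
USD→KRW→ILS→USD: 1673 × 0.002345 × 0.2289 = 0.89802
Maximum is INR→KRW→ILS→INR at 0.9181; no arbitrage — every cycle loses value.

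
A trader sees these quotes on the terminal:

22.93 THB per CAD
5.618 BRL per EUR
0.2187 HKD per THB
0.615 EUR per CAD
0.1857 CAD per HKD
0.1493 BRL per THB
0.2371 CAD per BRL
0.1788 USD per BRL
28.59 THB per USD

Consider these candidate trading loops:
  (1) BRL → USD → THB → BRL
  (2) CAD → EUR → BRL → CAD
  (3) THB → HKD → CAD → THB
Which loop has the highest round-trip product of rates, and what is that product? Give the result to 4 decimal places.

0.9312

(1) 0.1788 × 28.59 × 0.1493 = 0.76321
(2) 0.615 × 5.618 × 0.2371 = 0.81920
(3) 0.2187 × 0.1857 × 22.93 = 0.93125
Highest is cycle (3) at 0.9312 (≤1, no arbitrage).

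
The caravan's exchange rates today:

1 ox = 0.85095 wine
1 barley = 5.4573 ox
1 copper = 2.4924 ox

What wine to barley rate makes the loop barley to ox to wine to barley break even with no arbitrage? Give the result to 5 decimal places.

0.21534

Known legs of the cycle: 5.4573 × 0.85095 = 4.643889435
For no arbitrage the full-cycle product must be 1, so the missing rate is 1 / 4.643889435 ≈ 0.2153367.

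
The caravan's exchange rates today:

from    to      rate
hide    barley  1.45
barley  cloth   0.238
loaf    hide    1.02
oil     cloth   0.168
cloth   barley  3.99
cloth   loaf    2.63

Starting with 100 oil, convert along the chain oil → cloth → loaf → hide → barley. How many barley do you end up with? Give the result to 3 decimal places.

100 oil × 0.168 = 16.8 cloth
16.8 cloth × 2.63 = 44.184 loaf
44.184 loaf × 1.02 = 45.06768 hide
45.06768 hide × 1.45 = 65.348136 barley

65.348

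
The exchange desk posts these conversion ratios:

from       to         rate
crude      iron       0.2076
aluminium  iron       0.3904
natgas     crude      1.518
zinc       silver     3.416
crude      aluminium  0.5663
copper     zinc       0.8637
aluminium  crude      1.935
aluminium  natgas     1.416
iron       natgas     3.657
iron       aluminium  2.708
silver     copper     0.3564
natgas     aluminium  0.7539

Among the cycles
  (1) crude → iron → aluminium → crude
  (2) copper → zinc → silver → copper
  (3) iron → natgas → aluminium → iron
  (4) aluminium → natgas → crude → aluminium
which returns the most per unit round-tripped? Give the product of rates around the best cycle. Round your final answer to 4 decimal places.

1.2173

(1) 0.2076 × 2.708 × 1.935 = 1.08782
(2) 0.8637 × 3.416 × 0.3564 = 1.05152
(3) 3.657 × 0.7539 × 0.3904 = 1.07634
(4) 1.416 × 1.518 × 0.5663 = 1.21726
Highest is cycle (4) at 1.2173 (>1, arbitrage).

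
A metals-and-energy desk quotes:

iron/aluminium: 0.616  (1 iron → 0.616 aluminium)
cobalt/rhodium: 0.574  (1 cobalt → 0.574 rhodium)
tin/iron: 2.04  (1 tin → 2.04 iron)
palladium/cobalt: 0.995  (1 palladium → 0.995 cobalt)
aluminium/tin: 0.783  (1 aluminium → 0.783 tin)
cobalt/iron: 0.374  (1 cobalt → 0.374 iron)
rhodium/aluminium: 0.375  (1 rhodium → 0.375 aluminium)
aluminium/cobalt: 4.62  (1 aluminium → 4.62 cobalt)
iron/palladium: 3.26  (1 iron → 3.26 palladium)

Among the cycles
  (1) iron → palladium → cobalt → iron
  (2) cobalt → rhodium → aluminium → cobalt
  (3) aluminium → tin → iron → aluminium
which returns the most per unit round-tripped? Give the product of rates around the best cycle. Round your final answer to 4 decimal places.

(1) 3.26 × 0.995 × 0.374 = 1.21314
(2) 0.574 × 0.375 × 4.62 = 0.99446
(3) 0.783 × 2.04 × 0.616 = 0.98395
Highest is cycle (1) at 1.2131 (>1, arbitrage).

1.2131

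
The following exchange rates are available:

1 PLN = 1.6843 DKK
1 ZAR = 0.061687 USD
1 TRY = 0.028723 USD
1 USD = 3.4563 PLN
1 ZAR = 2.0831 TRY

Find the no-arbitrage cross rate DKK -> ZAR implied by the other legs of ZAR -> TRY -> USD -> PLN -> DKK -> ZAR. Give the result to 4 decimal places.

Known legs of the cycle: 2.0831 × 0.028723 × 3.4563 × 1.6843 = 0.348313892897319117
For no arbitrage the full-cycle product must be 1, so the missing rate is 1 / 0.348313892897319117 ≈ 2.870974.

2.8710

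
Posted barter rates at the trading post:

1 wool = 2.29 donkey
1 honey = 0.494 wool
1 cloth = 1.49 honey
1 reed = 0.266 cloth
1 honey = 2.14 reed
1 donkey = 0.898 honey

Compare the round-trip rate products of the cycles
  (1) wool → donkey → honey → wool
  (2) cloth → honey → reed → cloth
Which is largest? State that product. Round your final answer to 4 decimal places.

(1) 2.29 × 0.898 × 0.494 = 1.01587
(2) 1.49 × 2.14 × 0.266 = 0.84817
Highest is cycle (1) at 1.0159 (>1, arbitrage).

1.0159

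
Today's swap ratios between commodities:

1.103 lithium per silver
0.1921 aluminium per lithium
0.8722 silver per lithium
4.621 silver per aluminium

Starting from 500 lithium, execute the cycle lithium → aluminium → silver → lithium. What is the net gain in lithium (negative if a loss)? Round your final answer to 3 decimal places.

-10.437

500 lithium × 0.1921 = 96.05 aluminium
96.05 aluminium × 4.621 = 443.84705 silver
443.84705 silver × 1.103 = 489.56329615 lithium
Net change: 489.56329615 − 500 = -10.43670385 lithium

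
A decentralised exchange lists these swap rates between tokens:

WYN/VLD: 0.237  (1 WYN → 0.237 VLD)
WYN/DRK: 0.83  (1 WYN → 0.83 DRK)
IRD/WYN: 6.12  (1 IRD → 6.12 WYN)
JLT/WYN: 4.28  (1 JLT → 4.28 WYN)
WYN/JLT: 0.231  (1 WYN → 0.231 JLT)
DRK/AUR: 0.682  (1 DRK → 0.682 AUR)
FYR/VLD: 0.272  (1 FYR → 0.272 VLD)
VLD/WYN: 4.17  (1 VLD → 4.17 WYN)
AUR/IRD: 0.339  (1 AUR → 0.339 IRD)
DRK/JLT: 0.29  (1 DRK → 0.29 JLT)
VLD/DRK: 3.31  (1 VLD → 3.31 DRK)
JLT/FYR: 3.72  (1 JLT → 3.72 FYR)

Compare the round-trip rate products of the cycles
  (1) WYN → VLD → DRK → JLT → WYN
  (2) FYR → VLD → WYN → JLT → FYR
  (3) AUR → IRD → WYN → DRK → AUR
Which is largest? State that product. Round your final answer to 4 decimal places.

1.1744

(1) 0.237 × 3.31 × 0.29 × 4.28 = 0.97368
(2) 0.272 × 4.17 × 0.231 × 3.72 = 0.97468
(3) 0.339 × 6.12 × 0.83 × 0.682 = 1.17439
Highest is cycle (3) at 1.1744 (>1, arbitrage).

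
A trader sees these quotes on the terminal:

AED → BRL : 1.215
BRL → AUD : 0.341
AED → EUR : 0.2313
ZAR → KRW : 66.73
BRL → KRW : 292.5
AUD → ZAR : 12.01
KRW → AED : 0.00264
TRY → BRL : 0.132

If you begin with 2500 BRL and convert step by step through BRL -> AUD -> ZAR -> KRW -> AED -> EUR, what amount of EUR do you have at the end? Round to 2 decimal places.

2500 BRL × 0.341 = 852.5 AUD
852.5 AUD × 12.01 = 10238.525 ZAR
10238.525 ZAR × 66.73 = 683216.77325 KRW
683216.77325 KRW × 0.00264 = 1803.69228138 AED
1803.69228138 AED × 0.2313 = 417.194024683194 EUR

417.19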